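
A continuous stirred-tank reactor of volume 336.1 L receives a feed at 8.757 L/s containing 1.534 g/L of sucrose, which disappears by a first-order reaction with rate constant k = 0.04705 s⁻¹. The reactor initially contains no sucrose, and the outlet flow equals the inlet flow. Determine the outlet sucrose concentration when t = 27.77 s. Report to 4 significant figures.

0.4749 g/L

V dC/dt = Q(C_in − C) − k V C.
dC/dt = (Q/V) C_in − (Q/V + k) C; effective rate a = Q/V + k = 0.0260547 + 0.04705 = 0.0731047 s⁻¹.
C_ss = Q C_in/(Q + kV) = 0.546722 g/L; C(t) = C_ss + (C₀ − C_ss) e^(−a t).
C(27.77) = 0.546722 + (-0.546722)·e^(−0.0731047·27.77) = 0.546722 + (-0.546722)·0.131320 = 0.474927 g/L.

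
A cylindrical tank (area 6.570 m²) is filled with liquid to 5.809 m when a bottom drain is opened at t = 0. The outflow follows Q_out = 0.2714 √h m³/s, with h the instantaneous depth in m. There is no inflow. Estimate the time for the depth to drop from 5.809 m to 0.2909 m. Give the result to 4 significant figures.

90.58 s

Volume balance on the tank: A dh/dt = −0.2714 √h.
This is separable: 2 d(√h)/dt = −0.2714/A, so √h = √h₀ − (0.2714/(2A)) t.
t = 2A(√h₀ − √h)/0.2714 = 2·6.570·(√5.809 − √0.2909)/0.2714
  = 13.1400 × (2.41019 − 0.539351) / 0.2714 = 90.5777 s.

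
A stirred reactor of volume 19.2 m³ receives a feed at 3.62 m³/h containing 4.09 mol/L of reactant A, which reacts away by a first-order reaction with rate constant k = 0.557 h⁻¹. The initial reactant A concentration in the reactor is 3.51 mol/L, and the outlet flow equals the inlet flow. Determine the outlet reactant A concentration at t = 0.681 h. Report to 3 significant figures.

2.52 mol/L

Accumulation = in − out − consumed: V dC/dt = Q C_in − Q C − k V C.
This is linear with rate a = Q/V + k = 0.74554 h⁻¹.
C_ss = Q C_in/(Q + kV) = 1.0343 mol/L; C(t) = C_ss + (C₀ − C_ss) e^(−a t).
C(0.681) = 1.0343 + (2.4757)·e^(−0.74554·0.681) = 1.0343 + (2.4757)·0.60187 = 2.5244 mol/L.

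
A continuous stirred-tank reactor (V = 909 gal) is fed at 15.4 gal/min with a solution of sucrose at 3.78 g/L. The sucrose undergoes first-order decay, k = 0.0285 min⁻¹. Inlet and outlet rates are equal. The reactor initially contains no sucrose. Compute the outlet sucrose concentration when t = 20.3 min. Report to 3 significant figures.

V dC/dt = Q(C_in − C) − k V C.
dC/dt = (Q/V) C_in − (Q/V + k) C; effective rate a = Q/V + k = 0.016942 + 0.0285 = 0.045442 min⁻¹.
C_ss = Q C_in/(Q + kV) = 1.4093 g/L; C(t) = C_ss + (C₀ − C_ss) e^(−a t).
C(20.3) = 1.4093 + (-1.4093)·e^(−0.045442·20.3) = 1.4093 + (-1.4093)·0.39754 = 0.84903 g/L.

0.849 g/L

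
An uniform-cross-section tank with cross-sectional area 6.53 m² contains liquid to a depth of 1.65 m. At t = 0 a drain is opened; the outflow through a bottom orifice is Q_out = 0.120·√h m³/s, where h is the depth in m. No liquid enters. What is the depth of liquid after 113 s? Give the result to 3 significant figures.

Accumulation of liquid (constant cross-section A): A dh/dt = −0.120 √h.
∫ h^(−1/2) dh = −(0.120/A) ∫ dt, giving 2√h = 2√h₀ − (0.120/A) t.
√h = √1.65 − 0.120·113/(2·6.53) = 1.2845 − 1.0383 = 0.24624.
h = 0.24624² = 0.060633 m.

0.0606 m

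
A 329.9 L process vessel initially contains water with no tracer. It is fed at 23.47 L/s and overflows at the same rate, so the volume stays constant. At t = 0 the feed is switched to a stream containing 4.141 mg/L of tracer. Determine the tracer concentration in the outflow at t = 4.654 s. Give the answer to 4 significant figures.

1.167 mg/L

Mass balance on the solute (V constant): V dC/dt = Q(C_in − C).
Time constant τ = V/Q = 329.9/23.47 = 14.0562 s.
Integrating: C(t) = C_in + (C₀ − C_in) e^(−t/τ).
C(4.654) = 4.141 + (0 − 4.141)·e^(−4.654/14.0562) = 4.141 + (-4.14100)·0.718134 = 1.16721 mg/L.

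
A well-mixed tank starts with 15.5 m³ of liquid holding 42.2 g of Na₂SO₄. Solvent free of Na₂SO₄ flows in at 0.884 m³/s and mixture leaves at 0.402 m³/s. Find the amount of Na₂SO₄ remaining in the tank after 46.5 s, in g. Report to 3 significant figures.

20.0 g

Total volume: dV/dt = Q_in − Q_out = 0.48200 m³/s, so V(t) = 15.5 + 0.48200 t and V(46.5) = 37.913 m³.
Solute balance: dm/dt = 0 − Q_out C = −Q_out m/V(t).
Separate: dm/m = −Q_out dt/V(t) ⇒ ln(m/m₀) = −(Q_out/(Q_in−Q_out)) ln(V/V₀).
m = m₀ (V₀/V)^(Q_out/(Q_in−Q_out)) = 42.2 × (15.5/37.913)^(0.83402) = 20.014 g.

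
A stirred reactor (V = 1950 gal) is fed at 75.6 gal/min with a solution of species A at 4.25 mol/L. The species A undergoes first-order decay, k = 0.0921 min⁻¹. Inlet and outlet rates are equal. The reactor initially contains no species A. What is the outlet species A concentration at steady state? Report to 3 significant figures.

V dC/dt = Q(C_in − C) − k V C.
At steady state: 0 = Q C_in − (Q + kV) C_ss, so C_ss = Q C_in/(Q + kV).
C_ss = 75.6·4.25/(75.6 + 0.0921·1950) = 321.30/255.19 = 1.2590 mol/L.

1.26 mol/L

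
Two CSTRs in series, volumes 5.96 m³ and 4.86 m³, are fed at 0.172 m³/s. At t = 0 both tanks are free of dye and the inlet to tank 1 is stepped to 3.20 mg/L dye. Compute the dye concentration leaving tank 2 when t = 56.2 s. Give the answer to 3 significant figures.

1.71 mg/L

Time constants: τᵢ = Vᵢ/Q for each well-mixed tank.
τ₁ = 5.96/0.172 = 34.651 s; τ₂ = 4.86/0.172 = 28.256 s.
Solving the cascade with C₁(0)=C₂(0)=0 gives C₂(t) = C_in[1 − (τ₁ e^(−t/τ₁) − τ₂ e^(−t/τ₂))/(τ₁ − τ₂)].
At t = 56.2: e^(−t/τ₁) = 0.19753, e^(−t/τ₂) = 0.13684.
C₂ = 3.20·[1 − (34.651·0.19753 − 28.256·0.13684)/(6.3953)] = 3.20·0.53433 = 1.7099 mg/L.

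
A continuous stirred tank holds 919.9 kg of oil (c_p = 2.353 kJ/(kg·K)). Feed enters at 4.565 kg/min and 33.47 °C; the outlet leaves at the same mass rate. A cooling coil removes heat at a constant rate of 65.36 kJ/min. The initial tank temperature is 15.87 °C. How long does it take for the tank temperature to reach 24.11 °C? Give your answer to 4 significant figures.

Unsteady energy balance on the tank contents: M c_p dT/dt = ṁ c_p (T_in − T) − 65.36.
τ = M/ṁ = 201.512 min; T_ss = T_in − Q̇/(ṁ c_p) = 27.3852 °C.
T(t) = T_ss + (T₀ − T_ss) e^(−t/τ). Set T = 24.11:
e^(−t/τ) = (24.11 − 27.3852)/(15.87 − 27.3852) = 0.284421
t = −201.512 · ln(0.284421) = 253.360 min.

253.4 min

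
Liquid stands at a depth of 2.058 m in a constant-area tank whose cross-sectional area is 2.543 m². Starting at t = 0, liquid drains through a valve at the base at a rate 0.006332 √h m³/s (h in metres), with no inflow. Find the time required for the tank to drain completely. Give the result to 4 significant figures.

Accumulation of liquid (constant cross-section A): A dh/dt = −0.006332 √h.
This is separable: 2 d(√h)/dt = −0.006332/A, so √h = √h₀ − (0.006332/(2A)) t.
Set h = 0: 2√h₀ = (0.006332/A) t_empty ⇒ t_empty = 2A√h₀/0.006332.
t_empty = 2·2.543·√2.058/0.006332 = 5.08600·1.43457/0.006332 = 1152.28 s.

1152 s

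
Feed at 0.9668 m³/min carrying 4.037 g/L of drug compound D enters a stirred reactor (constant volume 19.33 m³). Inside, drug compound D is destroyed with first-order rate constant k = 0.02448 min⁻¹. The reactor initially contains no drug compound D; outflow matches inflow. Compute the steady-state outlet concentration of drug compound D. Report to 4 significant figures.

Accumulation = in − out − consumed: V dC/dt = Q C_in − Q C − k V C.
Steady state (dC/dt = 0): C_ss = Q C_in/(Q + kV) = C_in/(1 + kV/Q).
C_ss = 0.9668·4.037/(0.9668 + 0.02448·19.33) = 3.90297/1.44000 = 2.71040 g/L.

2.710 g/L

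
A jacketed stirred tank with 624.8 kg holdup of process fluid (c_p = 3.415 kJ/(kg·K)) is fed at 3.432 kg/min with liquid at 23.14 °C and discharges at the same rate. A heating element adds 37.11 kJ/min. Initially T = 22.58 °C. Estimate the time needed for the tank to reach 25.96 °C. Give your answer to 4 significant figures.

First-law balance (no shaft work): M c_p dT/dt = ṁ c_p (T_in − T) + 37.11.
τ = M/ṁ = 182.051 min; T_ss = T_in + Q̇/(ṁ c_p) = 26.3063 °C.
T(t) = T_ss + (T₀ − T_ss) e^(−t/τ). Set T = 25.96:
e^(−t/τ) = (25.96 − 26.3063)/(22.58 − 26.3063) = 0.0929356
t = −182.051 · ln(0.0929356) = 432.526 min.

432.5 min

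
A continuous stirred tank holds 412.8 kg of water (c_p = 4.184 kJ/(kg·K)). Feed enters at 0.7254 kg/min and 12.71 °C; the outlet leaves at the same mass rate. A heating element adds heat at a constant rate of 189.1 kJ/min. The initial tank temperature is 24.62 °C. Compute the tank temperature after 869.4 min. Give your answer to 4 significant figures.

64.08 °C

First-law balance (no shaft work): M c_p dT/dt = ṁ c_p (T_in − T) + 189.1.
τ = M/ṁ = 569.065 min; T_ss = T_in + Q̇/(ṁ c_p) = 12.71 + 189.1/(0.7254·4.184) = 75.0149 °C.
This is linear first-order; T(t) = T_ss + (T₀ − T_ss) e^(−t/τ).
T(869.4) = 75.0149 + (-50.3949)·e^(−869.4/569.065) = 75.0149 + (-50.3949)·0.217019 = 64.0782 °C.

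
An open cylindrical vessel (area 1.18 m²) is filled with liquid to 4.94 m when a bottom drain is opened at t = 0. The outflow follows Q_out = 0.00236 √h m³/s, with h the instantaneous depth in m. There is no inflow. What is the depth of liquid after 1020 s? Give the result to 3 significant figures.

With no inflow, A dh/dt = −0.00236 √h.
This is separable: 2 d(√h)/dt = −0.00236/A, so √h = √h₀ − (0.00236/(2A)) t.
√h = √4.94 − 0.00236·1020/(2·1.18) = 2.2226 − 1.0200 = 1.2026.
h = 1.2026² = 1.4463 m.

1.45 m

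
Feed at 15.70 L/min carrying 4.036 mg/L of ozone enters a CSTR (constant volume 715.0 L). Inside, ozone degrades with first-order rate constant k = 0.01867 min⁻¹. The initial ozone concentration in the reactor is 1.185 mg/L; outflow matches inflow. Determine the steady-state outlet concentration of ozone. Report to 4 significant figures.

2.181 mg/L

Accumulation = in − out − consumed: V dC/dt = Q C_in − Q C − k V C.
At steady state: 0 = Q C_in − (Q + kV) C_ss, so C_ss = Q C_in/(Q + kV).
C_ss = 15.70·4.036/(15.70 + 0.01867·715.0) = 63.3652/29.0491 = 2.18132 mg/L.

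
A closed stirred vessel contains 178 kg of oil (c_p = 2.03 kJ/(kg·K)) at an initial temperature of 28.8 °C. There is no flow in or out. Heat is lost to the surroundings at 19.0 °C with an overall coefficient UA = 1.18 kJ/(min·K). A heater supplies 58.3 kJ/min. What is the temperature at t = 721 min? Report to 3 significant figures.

M c_p dT/dt = −UA(T − T_amb) + Q̇.
dT/dt = (T_ss − T)/τ with T_ss = T_amb + Q̇/UA = 19.0 + 58.3/1.18 = 68.407 °C, τ = M c_p/UA = 178·2.03/1.18 = 306.22 min.
Integrating: T(t) = T_ss + (T₀ − T_ss) e^(−t/τ).
T(721) = 68.407 + (-39.607)·0.094940 = 64.647 °C.

64.6 °C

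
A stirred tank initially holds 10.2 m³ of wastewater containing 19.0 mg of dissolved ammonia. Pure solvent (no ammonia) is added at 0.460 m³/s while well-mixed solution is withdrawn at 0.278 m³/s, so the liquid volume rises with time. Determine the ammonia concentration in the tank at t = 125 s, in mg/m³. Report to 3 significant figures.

Let m(t) be the amount of ammonia. Volume: V(t) = V₀ + (Q_in − Q_out) t = 10.2 + 0.18200 t; V(125) = 32.950 m³.
Species balance (pure solvent in): dm/dt = −Q_out · m/V(t).
Separate: dm/m = −Q_out dt/V(t) ⇒ ln(m/m₀) = −(Q_out/(Q_in−Q_out)) ln(V/V₀).
m = m₀ (V₀/V)^(Q_out/(Q_in−Q_out)) = 19.0 × (10.2/32.950)^(1.5275) = 3.1687 mg.
C = m/V = 3.1687/32.950 = 0.096167 mg/m³.

0.0962 mg/m³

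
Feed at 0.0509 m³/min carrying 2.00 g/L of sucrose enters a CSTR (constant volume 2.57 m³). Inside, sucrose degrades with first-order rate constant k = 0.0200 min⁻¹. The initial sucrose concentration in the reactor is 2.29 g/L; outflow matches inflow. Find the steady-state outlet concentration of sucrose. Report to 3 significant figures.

0.995 g/L

V dC/dt = Q(C_in − C) − k V C.
Steady state (dC/dt = 0): C_ss = Q C_in/(Q + kV) = C_in/(1 + kV/Q).
C_ss = 0.0509·2.00/(0.0509 + 0.0200·2.57) = 0.10180/0.10230 = 0.99511 g/L.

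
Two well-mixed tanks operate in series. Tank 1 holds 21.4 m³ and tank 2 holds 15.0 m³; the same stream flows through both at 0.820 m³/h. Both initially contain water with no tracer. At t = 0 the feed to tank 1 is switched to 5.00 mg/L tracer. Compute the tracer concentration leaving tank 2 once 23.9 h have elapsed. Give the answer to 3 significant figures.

1.48 mg/L

Each tank obeys Vᵢ dCᵢ/dt = Q(Cᵢ₋₁ − Cᵢ), so τᵢ = Vᵢ/Q.
τ₁ = 21.4/0.820 = 26.098 h; τ₂ = 15.0/0.820 = 18.293 h.
Tank 1: C₁ = C_in(1 − e^(−t/τ₁)). Tank 2 (τ₁ ≠ τ₂): C₂ = C_in[1 − (τ₁ e^(−t/τ₁) − τ₂ e^(−t/τ₂))/(τ₁ − τ₂)].
At t = 23.9: e^(−t/τ₁) = 0.40020, e^(−t/τ₂) = 0.27076.
C₂ = 5.00·[1 − (26.098·0.40020 − 18.293·0.27076)/(7.8049)] = 5.00·0.29642 = 1.4821 mg/L.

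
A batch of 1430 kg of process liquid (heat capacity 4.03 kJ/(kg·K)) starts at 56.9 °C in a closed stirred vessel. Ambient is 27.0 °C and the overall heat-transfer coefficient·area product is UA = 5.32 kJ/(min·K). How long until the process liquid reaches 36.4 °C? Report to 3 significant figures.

Lumped-capacitance energy balance: M c_p dT/dt = UA(T_amb − T).
τ = M c_p/UA = 1083.3 min; T_ss = T_amb = 27.000 °C.
T(t) = T_ss + (T₀ − T_ss)e^(−t/τ); set T = 36.4:
t = −τ ln[(T − T_ss)/(T₀ − T_ss)] = −1083.3 · ln(0.31438) = 1253.5 min.

1250 min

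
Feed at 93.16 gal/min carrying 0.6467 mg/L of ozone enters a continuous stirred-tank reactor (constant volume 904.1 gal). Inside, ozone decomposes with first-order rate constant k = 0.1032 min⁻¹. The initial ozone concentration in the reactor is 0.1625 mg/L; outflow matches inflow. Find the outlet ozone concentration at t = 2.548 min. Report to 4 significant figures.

0.2281 mg/L

Species balance: V dC/dt = Q C_in − Q C − k V C.
dC/dt = (Q/V) C_in − (Q/V + k) C; effective rate a = Q/V + k = 0.103042 + 0.1032 = 0.206242 min⁻¹.
C_ss = Q C_in/(Q + kV) = 0.323102 mg/L; C(t) = C_ss + (C₀ − C_ss) e^(−a t).
C(2.548) = 0.323102 + (-0.160602)·e^(−0.206242·2.548) = 0.323102 + (-0.160602)·0.591257 = 0.228145 mg/L.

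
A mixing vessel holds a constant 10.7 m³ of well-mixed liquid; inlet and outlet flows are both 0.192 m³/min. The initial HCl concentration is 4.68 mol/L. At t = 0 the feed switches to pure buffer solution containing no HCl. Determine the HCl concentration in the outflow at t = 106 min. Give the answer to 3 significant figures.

Unsteady species balance (constant V, well mixed): V dC/dt = Q(C_in − C).
Rewrite as dC/dt + C/τ = C_in/τ, τ = V/Q = 55.729 min.
C approaches C_in exponentially: C(t) = C_in + (C₀ − C_in) e^(−t/τ).
C(106) = 0 + (4.68 − 0)·e^(−106/55.729) = 0 + (4.6800)·0.14926 = 0.69854 mol/L.

0.699 mol/L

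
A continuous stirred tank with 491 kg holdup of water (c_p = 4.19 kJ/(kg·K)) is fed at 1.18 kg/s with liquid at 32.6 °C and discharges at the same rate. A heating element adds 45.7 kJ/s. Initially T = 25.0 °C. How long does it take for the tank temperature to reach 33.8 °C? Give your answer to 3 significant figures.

M c_p dT/dt = ṁ c_p (T_in − T) + Q̇.
τ = M/ṁ = 416.10 s; T_ss = T_in + Q̇/(ṁ c_p) = 41.843 °C.
T(t) = T_ss + (T₀ − T_ss) e^(−t/τ). Set T = 33.8:
e^(−t/τ) = (33.8 − 41.843)/(25.0 − 41.843) = 0.47753
t = −416.10 · ln(0.47753) = 307.55 s.

308 s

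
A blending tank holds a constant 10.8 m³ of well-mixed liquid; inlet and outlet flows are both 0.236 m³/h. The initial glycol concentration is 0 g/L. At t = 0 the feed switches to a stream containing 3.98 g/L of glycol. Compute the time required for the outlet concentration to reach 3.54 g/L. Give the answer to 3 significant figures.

101 h

Species balance: V dC/dt = Q(C_in − C) ⇒ τ = V/Q = 45.763 h.
C(t) = C_in + (C₀ − C_in) e^(−t/τ). Set C = 3.54 and solve for t:
e^(−t/τ) = (C − C_in)/(C₀ − C_in) = (3.54 − 3.98)/(0 − 3.98) = 0.11055
t = −τ ln(…) = 45.763 × 2.2023 = 100.78 h.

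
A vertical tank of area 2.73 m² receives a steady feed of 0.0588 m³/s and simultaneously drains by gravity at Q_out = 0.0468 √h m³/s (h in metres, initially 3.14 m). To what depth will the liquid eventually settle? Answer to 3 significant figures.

1.58 m

A dh/dt = Q_in − 0.0468 √h. Steady state requires inflow = outflow:
Q_in = 0.0468 √h_ss ⇒ √h_ss = 0.0588/0.0468 = 1.2564.
h_ss = 1.2564² = 1.5786 m. (Since h₀ = 3.14 m > h_ss, the level will fall toward this value.)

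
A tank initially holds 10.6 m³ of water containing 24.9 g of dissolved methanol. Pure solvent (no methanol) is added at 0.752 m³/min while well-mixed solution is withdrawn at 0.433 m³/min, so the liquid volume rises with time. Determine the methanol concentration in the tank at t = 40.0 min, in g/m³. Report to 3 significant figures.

Let m(t) be the amount of methanol. Volume: V(t) = V₀ + (Q_in − Q_out) t = 10.6 + 0.31900 t; V(40.0) = 23.360 m³.
Solute balance: dm/dt = 0 − Q_out C = −Q_out m/V(t).
dm/m = −Q_out dt/(V₀ + 0.31900 t); integrating gives ln(m/m₀) = −(Q_out/(Q_in−Q_out)) ln(V/V₀).
m = m₀ (V₀/V)^(Q_out/(Q_in−Q_out)) = 24.9 × (10.6/23.360)^(1.3574) = 8.5191 g.
C = m/V = 8.5191/23.360 = 0.36469 g/m³.

0.365 g/m³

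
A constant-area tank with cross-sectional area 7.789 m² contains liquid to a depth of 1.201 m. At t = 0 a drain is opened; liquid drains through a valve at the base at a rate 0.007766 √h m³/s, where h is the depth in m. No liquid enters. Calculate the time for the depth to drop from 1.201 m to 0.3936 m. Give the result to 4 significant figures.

939.8 s

Accumulation of liquid (constant cross-section A): A dh/dt = −0.007766 √h.
Separate and integrate: 2(√h − √h₀) = −(0.007766/A) t.
t = 2A(√h₀ − √h)/0.007766 = 2·7.789·(√1.201 − √0.3936)/0.007766
  = 15.5780 × (1.09590 − 0.627375) / 0.007766 = 939.827 s.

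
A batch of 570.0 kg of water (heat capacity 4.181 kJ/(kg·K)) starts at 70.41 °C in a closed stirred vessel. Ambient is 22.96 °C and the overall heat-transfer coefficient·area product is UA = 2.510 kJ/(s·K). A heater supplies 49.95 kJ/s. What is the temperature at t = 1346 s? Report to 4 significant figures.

49.54 °C

M c_p dT/dt = −UA(T − T_amb) + Q̇.
dT/dt = (T_ss − T)/τ with T_ss = T_amb + Q̇/UA = 22.96 + 49.95/2.510 = 42.8604 °C, τ = M c_p/UA = 570.0·4.181/2.510 = 949.470 s.
This is linear first-order; T(t) = T_ss + (T₀ − T_ss) e^(−t/τ).
T(1346) = 42.8604 + (27.5496)·0.242287 = 49.5353 °C.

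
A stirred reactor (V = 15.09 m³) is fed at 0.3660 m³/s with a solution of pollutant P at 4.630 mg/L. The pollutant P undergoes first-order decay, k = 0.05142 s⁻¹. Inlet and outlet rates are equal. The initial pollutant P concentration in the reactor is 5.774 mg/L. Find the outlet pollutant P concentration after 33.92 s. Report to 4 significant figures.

1.813 mg/L

Species balance: V dC/dt = Q C_in − Q C − k V C.
This is linear with rate a = Q/V + k = 0.0756745 s⁻¹.
C_ss = Q C_in/(Q + kV) = 1.48396 mg/L; C(t) = C_ss + (C₀ − C_ss) e^(−a t).
C(33.92) = 1.48396 + (4.29004)·e^(−0.0756745·33.92) = 1.48396 + (4.29004)·0.0767749 = 1.81333 mg/L.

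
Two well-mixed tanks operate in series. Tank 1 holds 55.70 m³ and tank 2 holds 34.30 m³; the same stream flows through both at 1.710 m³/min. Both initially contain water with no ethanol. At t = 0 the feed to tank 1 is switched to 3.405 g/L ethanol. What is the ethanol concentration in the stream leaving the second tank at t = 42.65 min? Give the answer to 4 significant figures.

1.663 g/L

Time constants: τᵢ = Vᵢ/Q for each well-mixed tank.
τ₁ = 55.70/1.710 = 32.5731 min; τ₂ = 34.30/1.710 = 20.0585 min.
Tank 1: C₁ = C_in(1 − e^(−t/τ₁)). Tank 2 (τ₁ ≠ τ₂): C₂ = C_in[1 − (τ₁ e^(−t/τ₁) − τ₂ e^(−t/τ₂))/(τ₁ − τ₂)].
At t = 42.65: e^(−t/τ₁) = 0.269992, e^(−t/τ₂) = 0.119280.
C₂ = 3.405·[1 − (32.5731·0.269992 − 20.0585·0.119280)/(12.5146)] = 3.405·0.488446 = 1.66316 g/L.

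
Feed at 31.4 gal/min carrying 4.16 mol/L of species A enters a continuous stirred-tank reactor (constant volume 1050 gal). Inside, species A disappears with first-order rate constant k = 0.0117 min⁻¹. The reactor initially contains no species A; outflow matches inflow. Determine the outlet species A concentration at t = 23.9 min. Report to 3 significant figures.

V dC/dt = Q(C_in − C) − k V C.
This is linear with rate a = Q/V + k = 0.041605 min⁻¹.
C_ss = Q C_in/(Q + kV) = 2.9901 mol/L; C(t) = C_ss + (C₀ − C_ss) e^(−a t).
C(23.9) = 2.9901 + (-2.9901)·e^(−0.041605·23.9) = 2.9901 + (-2.9901)·0.36996 = 1.8839 mol/L.

1.88 mol/L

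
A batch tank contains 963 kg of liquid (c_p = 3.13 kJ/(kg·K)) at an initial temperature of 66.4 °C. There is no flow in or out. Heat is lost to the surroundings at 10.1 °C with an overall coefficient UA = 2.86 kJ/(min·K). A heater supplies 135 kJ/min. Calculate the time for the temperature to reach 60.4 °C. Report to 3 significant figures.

First-law balance (no shaft work): M c_p dT/dt = −UA(T − T_amb) + Q̇.
τ = M c_p/UA = 1053.9 min; T_ss = T_amb + Q̇/UA = 10.1 + 135/2.86 = 57.303 °C.
T(t) = T_ss + (T₀ − T_ss)e^(−t/τ); set T = 60.4:
t = −τ ln[(T − T_ss)/(T₀ − T_ss)] = −1053.9 · ln(0.34046) = 1135.6 min.

1140 min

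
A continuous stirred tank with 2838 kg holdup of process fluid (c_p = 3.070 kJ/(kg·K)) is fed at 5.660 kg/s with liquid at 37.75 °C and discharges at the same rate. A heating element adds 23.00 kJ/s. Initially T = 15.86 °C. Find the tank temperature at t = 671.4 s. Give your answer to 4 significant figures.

Unsteady energy balance on the tank contents: M c_p dT/dt = ṁ c_p (T_in − T) + 23.00.
Rearrange: dT/dt = (T_ss − T)/τ with τ = M/ṁ = 501.413 s and T_ss = T_in + Q̇/(ṁ c_p) = 39.0736 °C.
T approaches T_ss exponentially: T(t) = T_ss + (T₀ − T_ss) e^(−t/τ).
T(671.4) = 39.0736 + (-23.2136)·e^(−671.4/501.413) = 39.0736 + (-23.2136)·0.262104 = 32.9893 °C.

32.99 °C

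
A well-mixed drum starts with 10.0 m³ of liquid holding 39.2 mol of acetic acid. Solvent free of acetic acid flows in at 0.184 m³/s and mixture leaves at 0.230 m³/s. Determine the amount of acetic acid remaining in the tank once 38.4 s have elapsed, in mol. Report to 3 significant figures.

Total volume: dV/dt = Q_in − Q_out = -0.046000 m³/s, so V(t) = 10.0 − 0.046000 t and V(38.4) = 8.2336 m³.
Solute balance: dm/dt = 0 − Q_out C = −Q_out m/V(t).
dm/m = −Q_out dt/(V₀ − 0.046000 t); integrating gives ln(m/m₀) = −(Q_out/(Q_in−Q_out)) ln(V/V₀).
m = m₀ (V₀/V)^(Q_out/(Q_in−Q_out)) = 39.2 × (10.0/8.2336)^(-5.0000) = 14.833 mol.

14.8 mol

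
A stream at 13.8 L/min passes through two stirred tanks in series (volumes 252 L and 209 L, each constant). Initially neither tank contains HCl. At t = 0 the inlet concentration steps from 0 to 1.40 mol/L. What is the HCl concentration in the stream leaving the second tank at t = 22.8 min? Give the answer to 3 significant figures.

Time constants: τᵢ = Vᵢ/Q for each well-mixed tank.
τ₁ = 252/13.8 = 18.261 min; τ₂ = 209/13.8 = 15.145 min.
Tank 1: C₁ = C_in(1 − e^(−t/τ₁)). Tank 2 (τ₁ ≠ τ₂): C₂ = C_in[1 − (τ₁ e^(−t/τ₁) − τ₂ e^(−t/τ₂))/(τ₁ − τ₂)].
At t = 22.8: e^(−t/τ₁) = 0.28691, e^(−t/τ₂) = 0.22192.
C₂ = 1.40·[1 − (18.261·0.28691 − 15.145·0.22192)/(3.1159)] = 1.40·0.39717 = 0.55603 mol/L.

0.556 mol/L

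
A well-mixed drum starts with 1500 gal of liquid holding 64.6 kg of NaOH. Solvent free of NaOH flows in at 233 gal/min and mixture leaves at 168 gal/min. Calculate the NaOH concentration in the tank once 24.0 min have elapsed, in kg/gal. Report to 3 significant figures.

Let m(t) be the amount of NaOH. Volume: V(t) = V₀ + (Q_in − Q_out) t = 1500 + 65.000 t; V(24.0) = 3060.0 gal.
Solute balance: dm/dt = 0 − Q_out C = −Q_out m/V(t).
Separate: dm/m = −Q_out dt/V(t) ⇒ ln(m/m₀) = −(Q_out/(Q_in−Q_out)) ln(V/V₀).
m = m₀ (V₀/V)^(Q_out/(Q_in−Q_out)) = 64.6 × (1500/3060.0)^(2.5846) = 10.232 kg.
C = m/V = 10.232/3060.0 = 0.0033438 kg/gal.

0.00334 kg/gal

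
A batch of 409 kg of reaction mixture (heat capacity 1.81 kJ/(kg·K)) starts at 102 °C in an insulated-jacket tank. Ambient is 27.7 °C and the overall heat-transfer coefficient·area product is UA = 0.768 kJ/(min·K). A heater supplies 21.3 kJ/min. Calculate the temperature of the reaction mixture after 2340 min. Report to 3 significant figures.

Lumped-capacitance energy balance: M c_p dT/dt = UA(T_amb − T) + Q̇.
dT/dt = (T_ss − T)/τ with T_ss = T_amb + Q̇/UA = 27.7 + 21.3/0.768 = 55.434 °C, τ = M c_p/UA = 409·1.81/0.768 = 963.92 min.
T approaches T_ss exponentially: T(t) = T_ss + (T₀ − T_ss) e^(−t/τ).
T(2340) = 55.434 + (46.566)·0.088249 = 59.544 °C.

59.5 °C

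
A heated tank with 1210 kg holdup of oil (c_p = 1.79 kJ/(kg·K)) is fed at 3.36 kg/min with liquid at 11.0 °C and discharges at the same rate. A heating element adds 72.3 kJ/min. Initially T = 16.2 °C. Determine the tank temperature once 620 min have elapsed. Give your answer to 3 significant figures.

M c_p dT/dt = ṁ c_p (T_in − T) + Q̇.
Rearrange: dT/dt = (T_ss − T)/τ with τ = M/ṁ = 360.12 min and T_ss = T_in + Q̇/(ṁ c_p) = 23.021 °C.
Integrating: T(t) = T_ss + (T₀ − T_ss) e^(−t/τ).
T(620) = 23.021 + (-6.8211)·e^(−620/360.12) = 23.021 + (-6.8211)·0.17877 = 21.802 °C.

21.8 °C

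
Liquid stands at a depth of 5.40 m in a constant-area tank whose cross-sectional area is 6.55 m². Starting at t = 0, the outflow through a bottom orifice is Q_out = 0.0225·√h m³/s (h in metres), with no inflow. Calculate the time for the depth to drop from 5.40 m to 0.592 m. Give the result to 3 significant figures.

With no inflow, A dh/dt = −0.0225 √h.
This is separable: 2 d(√h)/dt = −0.0225/A, so √h = √h₀ − (0.0225/(2A)) t.
t = 2A(√h₀ − √h)/0.0225 = 2·6.55·(√5.40 − √0.592)/0.0225
  = 13.100 × (2.3238 − 0.76942) / 0.0225 = 904.99 s.

905 s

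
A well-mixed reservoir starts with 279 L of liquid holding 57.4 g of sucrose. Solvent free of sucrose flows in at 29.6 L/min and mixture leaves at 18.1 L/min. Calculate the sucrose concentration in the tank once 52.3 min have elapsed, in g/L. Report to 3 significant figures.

0.0107 g/L

Total volume: dV/dt = Q_in − Q_out = 11.500 L/min, so V(t) = 279 + 11.500 t and V(52.3) = 880.45 L.
Species balance (pure solvent in): dm/dt = −Q_out · m/V(t).
dm/m = −Q_out dt/(V₀ + 11.500 t); integrating gives ln(m/m₀) = −(Q_out/(Q_in−Q_out)) ln(V/V₀).
m = m₀ (V₀/V)^(Q_out/(Q_in−Q_out)) = 57.4 × (279/880.45)^(1.5739) = 9.4053 g.
C = m/V = 9.4053/880.45 = 0.010682 g/L.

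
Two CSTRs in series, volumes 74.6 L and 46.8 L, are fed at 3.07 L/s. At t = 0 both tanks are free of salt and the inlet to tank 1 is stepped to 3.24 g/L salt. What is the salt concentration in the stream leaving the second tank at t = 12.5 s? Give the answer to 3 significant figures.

Time constants: τᵢ = Vᵢ/Q for each well-mixed tank.
τ₁ = 74.6/3.07 = 24.300 s; τ₂ = 46.8/3.07 = 15.244 s.
Solving the cascade with C₁(0)=C₂(0)=0 gives C₂(t) = C_in[1 − (τ₁ e^(−t/τ₁) − τ₂ e^(−t/τ₂))/(τ₁ − τ₂)].
At t = 12.5: e^(−t/τ₁) = 0.59785, e^(−t/τ₂) = 0.44044.
C₂ = 3.24·[1 − (24.300·0.59785 − 15.244·0.44044)/(9.0554)] = 3.24·0.13715 = 0.44437 g/L.

0.444 g/L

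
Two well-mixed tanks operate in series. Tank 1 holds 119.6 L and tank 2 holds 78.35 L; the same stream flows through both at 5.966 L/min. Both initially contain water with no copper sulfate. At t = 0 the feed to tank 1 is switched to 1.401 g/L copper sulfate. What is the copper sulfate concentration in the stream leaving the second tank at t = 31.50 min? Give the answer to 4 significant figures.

Species balance on tank i: dCᵢ/dt = (Cᵢ₋₁ − Cᵢ)/τᵢ with τᵢ = Vᵢ/Q.
τ₁ = 119.6/5.966 = 20.0469 min; τ₂ = 78.35/5.966 = 13.1328 min.
Tank 1: C₁ = C_in(1 − e^(−t/τ₁)). Tank 2 (τ₁ ≠ τ₂): C₂ = C_in[1 − (τ₁ e^(−t/τ₁) − τ₂ e^(−t/τ₂))/(τ₁ − τ₂)].
At t = 31.50: e^(−t/τ₁) = 0.207772, e^(−t/τ₂) = 0.0908466.
C₂ = 1.401·[1 − (20.0469·0.207772 − 13.1328·0.0908466)/(6.91418)] = 1.401·0.570140 = 0.798766 g/L.

0.7988 g/L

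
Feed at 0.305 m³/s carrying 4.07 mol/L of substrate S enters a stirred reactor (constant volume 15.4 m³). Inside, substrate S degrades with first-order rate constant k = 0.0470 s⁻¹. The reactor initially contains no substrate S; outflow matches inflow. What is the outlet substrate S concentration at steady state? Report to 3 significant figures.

1.21 mol/L

V dC/dt = Q(C_in − C) − k V C.
Steady state (dC/dt = 0): C_ss = Q C_in/(Q + kV) = C_in/(1 + kV/Q).
C_ss = 0.305·4.07/(0.305 + 0.0470·15.4) = 1.2413/1.0288 = 1.2066 mol/L.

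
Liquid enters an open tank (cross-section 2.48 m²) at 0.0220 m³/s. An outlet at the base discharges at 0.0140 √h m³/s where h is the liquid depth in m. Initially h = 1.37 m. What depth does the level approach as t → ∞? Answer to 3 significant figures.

2.47 m

A dh/dt = Q_in − 0.0140 √h. Steady state requires inflow = outflow:
Q_in = 0.0140 √h_ss ⇒ √h_ss = 0.0220/0.0140 = 1.5714.
h_ss = 1.5714² = 2.4694 m. (Since h₀ = 1.37 m < h_ss, the level will rise toward this value.)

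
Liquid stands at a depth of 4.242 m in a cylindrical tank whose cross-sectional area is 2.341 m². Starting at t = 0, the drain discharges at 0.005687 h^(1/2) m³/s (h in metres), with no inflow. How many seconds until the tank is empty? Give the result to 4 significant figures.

1696 s

With no inflow, A dh/dt = −0.005687 √h.
Separate and integrate: 2(√h − √h₀) = −(0.005687/A) t.
Tank is empty when √h = 0: t_empty = 2A√h₀/0.005687.
t_empty = 2·2.341·√4.242/0.005687 = 4.68200·2.05961/0.005687 = 1695.64 s.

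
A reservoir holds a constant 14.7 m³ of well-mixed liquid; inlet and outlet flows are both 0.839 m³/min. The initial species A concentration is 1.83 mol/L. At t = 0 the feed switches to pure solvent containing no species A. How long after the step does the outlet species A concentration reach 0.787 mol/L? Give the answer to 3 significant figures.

Mass balance on the solute (V constant): V dC/dt = Q(C_in − C), so τ = V/Q = 17.521 min.
C(t) = C_in + (C₀ − C_in) e^(−t/τ). Set C = 0.787 and solve for t:
e^(−t/τ) = (C − C_in)/(C₀ − C_in) = (0.787 − 0)/(1.83 − 0) = 0.43005
t = −τ ln(…) = 17.521 × 0.84384 = 14.785 min.

14.8 min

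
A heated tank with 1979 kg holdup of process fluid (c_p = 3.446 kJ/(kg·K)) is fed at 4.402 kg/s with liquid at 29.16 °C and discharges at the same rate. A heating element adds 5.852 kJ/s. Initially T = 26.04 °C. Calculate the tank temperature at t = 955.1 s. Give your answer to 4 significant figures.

29.13 °C

M c_p dT/dt = ṁ c_p (T_in − T) + Q̇.
τ = M/ṁ = 449.568 s; T_ss = T_in + Q̇/(ṁ c_p) = 29.16 + 5.852/(4.402·3.446) = 29.5458 °C.
Solution: T(t) = T_ss + (T₀ − T_ss) e^(−t/τ).
T(955.1) = 29.5458 + (-3.50578)·e^(−955.1/449.568) = 29.5458 + (-3.50578)·0.119495 = 29.1269 °C.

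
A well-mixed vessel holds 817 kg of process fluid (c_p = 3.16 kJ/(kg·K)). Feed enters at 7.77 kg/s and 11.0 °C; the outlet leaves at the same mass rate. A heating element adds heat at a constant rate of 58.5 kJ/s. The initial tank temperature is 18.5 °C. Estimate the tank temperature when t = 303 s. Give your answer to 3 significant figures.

13.7 °C

Energy balance: M c_p dT/dt = ṁ c_p (T_in − T) + 58.5.
τ = M/ṁ = 105.15 s; T_ss = T_in + Q̇/(ṁ c_p) = 11.0 + 58.5/(7.77·3.16) = 13.383 °C.
Integrating: T(t) = T_ss + (T₀ − T_ss) e^(−t/τ).
T(303) = 13.383 + (5.1174)·e^(−303/105.15) = 13.383 + (5.1174)·0.056042 = 13.669 °C.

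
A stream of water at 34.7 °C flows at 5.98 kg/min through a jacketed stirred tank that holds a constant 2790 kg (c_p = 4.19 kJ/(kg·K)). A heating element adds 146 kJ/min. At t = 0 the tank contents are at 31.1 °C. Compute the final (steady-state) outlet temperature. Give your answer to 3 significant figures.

40.5 °C

M c_p dT/dt = ṁ c_p (T_in − T) + Q̇.
At steady state dT/dt = 0 ⇒ T_ss = T_in + Q̇/(ṁ c_p) = 34.7 + 146/(5.98·4.19) = 40.527 °C.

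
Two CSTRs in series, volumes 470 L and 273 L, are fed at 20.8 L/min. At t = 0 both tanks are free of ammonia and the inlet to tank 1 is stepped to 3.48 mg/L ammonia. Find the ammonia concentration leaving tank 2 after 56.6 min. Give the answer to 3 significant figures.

2.87 mg/L

Each tank obeys Vᵢ dCᵢ/dt = Q(Cᵢ₋₁ − Cᵢ), so τᵢ = Vᵢ/Q.
τ₁ = 470/20.8 = 22.596 min; τ₂ = 273/20.8 = 13.125 min.
Solving the cascade with C₁(0)=C₂(0)=0 gives C₂(t) = C_in[1 − (τ₁ e^(−t/τ₁) − τ₂ e^(−t/τ₂))/(τ₁ − τ₂)].
At t = 56.6: e^(−t/τ₁) = 0.081688, e^(−t/τ₂) = 0.013402.
C₂ = 3.48·[1 − (22.596·0.081688 − 13.125·0.013402)/(9.4712)] = 3.48·0.82368 = 2.8664 mg/L.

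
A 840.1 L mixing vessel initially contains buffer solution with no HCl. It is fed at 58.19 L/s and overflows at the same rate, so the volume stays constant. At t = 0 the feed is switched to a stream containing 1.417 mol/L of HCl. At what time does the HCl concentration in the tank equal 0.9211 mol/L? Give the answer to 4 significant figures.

Species balance: V dC/dt = Q(C_in − C) ⇒ τ = V/Q = 14.4372 s.
C(t) = C_in + (C₀ − C_in) e^(−t/τ). Set C = 0.9211 and solve for t:
e^(−t/τ) = (C − C_in)/(C₀ − C_in) = (0.9211 − 1.417)/(0 − 1.417) = 0.349965
t = −τ ln(…) = 14.4372 × 1.04992 = 15.1579 s.

15.16 s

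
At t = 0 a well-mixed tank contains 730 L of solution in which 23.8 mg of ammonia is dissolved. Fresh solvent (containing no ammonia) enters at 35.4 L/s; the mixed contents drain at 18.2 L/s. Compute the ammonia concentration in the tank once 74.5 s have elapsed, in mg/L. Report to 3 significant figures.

Let m(t) be the amount of ammonia. Volume: V(t) = V₀ + (Q_in − Q_out) t = 730 + 17.200 t; V(74.5) = 2011.4 L.
No ammonia enters, so dm/dt = −Q_out · (m/V).
dm/m = −Q_out dt/(V₀ + 17.200 t); integrating gives ln(m/m₀) = −(Q_out/(Q_in−Q_out)) ln(V/V₀).
m = m₀ (V₀/V)^(Q_out/(Q_in−Q_out)) = 23.8 × (730/2011.4)^(1.0581) = 8.1435 mg.
C = m/V = 8.1435/2011.4 = 0.0040487 mg/L.

0.00405 mg/L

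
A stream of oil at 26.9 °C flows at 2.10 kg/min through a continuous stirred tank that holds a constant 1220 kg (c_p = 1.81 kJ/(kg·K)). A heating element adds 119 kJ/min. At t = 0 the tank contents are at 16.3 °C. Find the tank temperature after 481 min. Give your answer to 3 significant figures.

Unsteady energy balance on the tank contents: M c_p dT/dt = ṁ c_p (T_in − T) + 119.
τ = M/ṁ = 580.95 min; T_ss = T_in + Q̇/(ṁ c_p) = 26.9 + 119/(2.10·1.81) = 58.208 °C.
Integrating: T(t) = T_ss + (T₀ − T_ss) e^(−t/τ).
T(481) = 58.208 + (-41.908)·e^(−481/580.95) = 58.208 + (-41.908)·0.43694 = 39.896 °C.

39.9 °C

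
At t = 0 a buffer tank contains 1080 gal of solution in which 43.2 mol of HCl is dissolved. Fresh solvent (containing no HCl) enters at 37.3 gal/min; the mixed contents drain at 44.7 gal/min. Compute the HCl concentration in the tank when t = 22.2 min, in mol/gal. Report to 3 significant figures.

Total volume: dV/dt = Q_in − Q_out = -7.4000 gal/min, so V(t) = 1080 − 7.4000 t and V(22.2) = 915.72 gal.
No HCl enters, so dm/dt = −Q_out · (m/V).
Separate: dm/m = −Q_out dt/V(t) ⇒ ln(m/m₀) = −(Q_out/(Q_in−Q_out)) ln(V/V₀).
m = m₀ (V₀/V)^(Q_out/(Q_in−Q_out)) = 43.2 × (1080/915.72)^(-6.0405) = 15.945 mol.
C = m/V = 15.945/915.72 = 0.017412 mol/gal.

0.0174 mol/gal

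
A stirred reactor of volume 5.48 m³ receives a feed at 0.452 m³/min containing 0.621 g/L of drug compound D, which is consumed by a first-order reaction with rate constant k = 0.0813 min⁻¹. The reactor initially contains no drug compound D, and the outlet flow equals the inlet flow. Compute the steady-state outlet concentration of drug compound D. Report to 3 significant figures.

Species balance: V dC/dt = Q C_in − Q C − k V C.
Steady state (dC/dt = 0): C_ss = Q C_in/(Q + kV) = C_in/(1 + kV/Q).
C_ss = 0.452·0.621/(0.452 + 0.0813·5.48) = 0.28069/0.89752 = 0.31274 g/L.

0.313 g/L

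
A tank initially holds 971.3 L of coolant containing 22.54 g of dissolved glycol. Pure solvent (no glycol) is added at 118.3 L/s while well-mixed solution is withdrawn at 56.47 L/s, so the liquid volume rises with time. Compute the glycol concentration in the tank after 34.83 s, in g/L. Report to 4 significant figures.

Total volume: dV/dt = Q_in − Q_out = 61.8300 L/s, so V(t) = 971.3 + 61.8300 t and V(34.83) = 3124.84 L.
No glycol enters, so dm/dt = −Q_out · (m/V).
dm/m = −Q_out dt/(V₀ + 61.8300 t); integrating gives ln(m/m₀) = −(Q_out/(Q_in−Q_out)) ln(V/V₀).
m = m₀ (V₀/V)^(Q_out/(Q_in−Q_out)) = 22.54 × (971.3/3124.84)^(0.913311) = 7.75304 g.
C = m/V = 7.75304/3124.84 = 0.00248110 g/L.

0.002481 g/L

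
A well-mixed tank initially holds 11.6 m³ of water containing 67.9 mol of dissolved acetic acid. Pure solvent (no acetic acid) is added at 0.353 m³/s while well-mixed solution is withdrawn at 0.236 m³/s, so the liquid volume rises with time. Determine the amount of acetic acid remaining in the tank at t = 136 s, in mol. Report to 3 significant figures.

11.9 mol

Total volume: dV/dt = Q_in − Q_out = 0.11700 m³/s, so V(t) = 11.6 + 0.11700 t and V(136) = 27.512 m³.
Solute balance: dm/dt = 0 − Q_out C = −Q_out m/V(t).
dm/m = −Q_out dt/(V₀ + 0.11700 t); integrating gives ln(m/m₀) = −(Q_out/(Q_in−Q_out)) ln(V/V₀).
m = m₀ (V₀/V)^(Q_out/(Q_in−Q_out)) = 67.9 × (11.6/27.512)^(2.0171) = 11.894 mol.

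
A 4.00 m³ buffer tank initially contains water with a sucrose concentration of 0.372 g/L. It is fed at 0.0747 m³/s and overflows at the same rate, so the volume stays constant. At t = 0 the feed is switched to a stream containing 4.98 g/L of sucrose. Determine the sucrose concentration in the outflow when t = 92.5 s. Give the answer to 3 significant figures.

Species balance on the tank: V dC/dt = Q(C_in − C).
Time constant τ = V/Q = 4.00/0.0747 = 53.548 s.
C approaches C_in exponentially: C(t) = C_in + (C₀ − C_in) e^(−t/τ).
C(92.5) = 4.98 + (0.372 − 4.98)·e^(−92.5/53.548) = 4.98 + (-4.6080)·0.17774 = 4.1610 g/L.

4.16 g/L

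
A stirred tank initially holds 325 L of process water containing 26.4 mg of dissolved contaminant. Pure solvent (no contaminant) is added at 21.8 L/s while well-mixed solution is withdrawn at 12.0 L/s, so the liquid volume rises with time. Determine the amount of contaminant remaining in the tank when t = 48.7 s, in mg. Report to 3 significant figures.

8.73 mg

Let m(t) be the amount of contaminant. Volume: V(t) = V₀ + (Q_in − Q_out) t = 325 + 9.8000 t; V(48.7) = 802.26 L.
Species balance (pure solvent in): dm/dt = −Q_out · m/V(t).
dm/m = −Q_out dt/(V₀ + 9.8000 t); integrating gives ln(m/m₀) = −(Q_out/(Q_in−Q_out)) ln(V/V₀).
m = m₀ (V₀/V)^(Q_out/(Q_in−Q_out)) = 26.4 × (325/802.26)^(1.2245) = 8.7312 mg.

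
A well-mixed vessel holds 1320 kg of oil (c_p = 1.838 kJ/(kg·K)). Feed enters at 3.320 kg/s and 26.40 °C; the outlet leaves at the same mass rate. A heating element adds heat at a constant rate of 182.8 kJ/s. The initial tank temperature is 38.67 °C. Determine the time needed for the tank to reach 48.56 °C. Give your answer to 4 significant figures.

325.7 s

Heat balance on the well-mixed liquid: M c_p dT/dt = ṁ c_p (T_in − T) + 182.8.
τ = M/ṁ = 397.590 s; T_ss = T_in + Q̇/(ṁ c_p) = 56.3566 °C.
T(t) = T_ss + (T₀ − T_ss) e^(−t/τ). Set T = 48.56:
e^(−t/τ) = (48.56 − 56.3566)/(38.67 − 56.3566) = 0.440820
t = −397.590 · ln(0.440820) = 325.674 s.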